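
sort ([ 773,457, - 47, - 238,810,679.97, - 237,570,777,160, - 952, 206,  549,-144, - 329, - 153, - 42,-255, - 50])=[ - 952 , - 329 ,-255, - 238  ,  -  237, - 153, - 144,  -  50, - 47,  -  42, 160, 206,457,549, 570, 679.97, 773,777, 810 ] 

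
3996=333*12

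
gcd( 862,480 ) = 2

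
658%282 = 94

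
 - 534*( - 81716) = 43636344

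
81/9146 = 81/9146 = 0.01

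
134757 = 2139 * 63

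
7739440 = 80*96743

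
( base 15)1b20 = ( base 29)6sm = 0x16F8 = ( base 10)5880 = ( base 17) 135F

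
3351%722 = 463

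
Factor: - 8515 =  - 5^1*13^1*131^1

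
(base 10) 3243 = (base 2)110010101011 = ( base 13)1626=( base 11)2489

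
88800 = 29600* 3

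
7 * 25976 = 181832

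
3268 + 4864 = 8132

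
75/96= 25/32 = 0.78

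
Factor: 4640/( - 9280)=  - 2^(  -  1) = -1/2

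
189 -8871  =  -8682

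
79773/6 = 13295 + 1/2 = 13295.50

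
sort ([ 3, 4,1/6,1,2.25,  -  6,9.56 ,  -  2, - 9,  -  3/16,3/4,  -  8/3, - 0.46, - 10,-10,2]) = [ - 10, - 10 , - 9,-6,  -  8/3, - 2,-0.46  , - 3/16,1/6,3/4,1, 2 , 2.25,3,4,9.56]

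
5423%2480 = 463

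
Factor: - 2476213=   -  19^1*53^1 * 2459^1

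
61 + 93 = 154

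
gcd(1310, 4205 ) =5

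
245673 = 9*27297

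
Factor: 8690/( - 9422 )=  - 5^1*7^( - 1 ) * 11^1  *  79^1*673^( - 1) = - 4345/4711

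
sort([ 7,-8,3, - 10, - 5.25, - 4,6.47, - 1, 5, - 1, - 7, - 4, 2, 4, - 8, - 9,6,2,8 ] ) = [ - 10, - 9, - 8, - 8, - 7, - 5.25, - 4,  -  4, - 1, - 1, 2, 2,  3, 4,5,6, 6.47, 7,8 ]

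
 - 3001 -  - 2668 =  - 333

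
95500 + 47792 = 143292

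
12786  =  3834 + 8952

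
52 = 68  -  16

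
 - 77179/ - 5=15435+ 4/5  =  15435.80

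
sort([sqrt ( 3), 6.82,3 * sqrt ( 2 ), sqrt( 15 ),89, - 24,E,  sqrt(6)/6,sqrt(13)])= [ - 24,  sqrt( 6) /6,sqrt( 3),  E,sqrt ( 13), sqrt(15),3*sqrt ( 2), 6.82 , 89]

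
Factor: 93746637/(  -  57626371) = -3^2*11^( - 2)*47^( - 1)*89^1*10133^( - 1)*117037^1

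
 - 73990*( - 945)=69920550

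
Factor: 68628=2^2*3^1 * 7^1*19^1*43^1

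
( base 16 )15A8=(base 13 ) 26A6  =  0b1010110101000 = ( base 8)12650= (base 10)5544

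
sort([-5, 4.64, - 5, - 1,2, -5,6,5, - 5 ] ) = [ - 5, -5,-5,  -  5, - 1, 2,4.64, 5, 6]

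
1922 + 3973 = 5895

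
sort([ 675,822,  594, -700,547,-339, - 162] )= [ - 700,-339, - 162,547,594, 675,822] 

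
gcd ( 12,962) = 2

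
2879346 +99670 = 2979016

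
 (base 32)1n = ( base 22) 2B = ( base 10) 55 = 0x37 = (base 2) 110111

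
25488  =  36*708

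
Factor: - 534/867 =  -2^1 * 17^(-2)*89^1 = - 178/289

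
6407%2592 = 1223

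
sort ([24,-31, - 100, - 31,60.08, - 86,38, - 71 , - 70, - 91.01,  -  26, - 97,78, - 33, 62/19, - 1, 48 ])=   [ - 100, - 97, - 91.01, -86, - 71, - 70, - 33, -31, - 31, - 26, - 1,62/19,24,38 , 48,  60.08,78 ]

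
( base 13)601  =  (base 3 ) 1101121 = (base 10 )1015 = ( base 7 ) 2650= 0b1111110111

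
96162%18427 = 4027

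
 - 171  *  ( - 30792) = 5265432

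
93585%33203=27179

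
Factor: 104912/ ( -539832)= - 158/813= - 2^1 * 3^( -1) * 79^1*271^(- 1 ) 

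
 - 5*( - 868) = 4340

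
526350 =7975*66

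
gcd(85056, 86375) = 1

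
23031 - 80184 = - 57153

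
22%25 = 22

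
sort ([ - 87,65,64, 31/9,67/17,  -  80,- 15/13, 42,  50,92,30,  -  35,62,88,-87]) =[-87,-87, - 80,-35, - 15/13,  31/9, 67/17, 30,42,50, 62,64 , 65,88, 92 ] 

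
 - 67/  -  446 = 67/446= 0.15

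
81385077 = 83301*977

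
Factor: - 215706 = -2^1*3^1*35951^1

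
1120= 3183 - 2063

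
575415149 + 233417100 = 808832249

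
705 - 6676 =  - 5971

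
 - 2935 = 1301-4236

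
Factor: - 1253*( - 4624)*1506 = 8725571232 = 2^5*3^1  *7^1*17^2*179^1*251^1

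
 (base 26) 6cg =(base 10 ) 4384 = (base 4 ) 1010200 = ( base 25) 709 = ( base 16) 1120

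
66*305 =20130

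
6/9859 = 6/9859 = 0.00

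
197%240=197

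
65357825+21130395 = 86488220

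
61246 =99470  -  38224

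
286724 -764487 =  - 477763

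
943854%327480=288894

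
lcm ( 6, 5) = 30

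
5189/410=5189/410 = 12.66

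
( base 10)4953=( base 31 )54o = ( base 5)124303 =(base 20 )c7d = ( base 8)11531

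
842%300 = 242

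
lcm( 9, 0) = 0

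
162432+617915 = 780347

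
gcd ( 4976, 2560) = 16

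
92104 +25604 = 117708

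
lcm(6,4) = 12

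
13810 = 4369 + 9441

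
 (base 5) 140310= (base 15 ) 1A55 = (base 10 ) 5705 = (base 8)13111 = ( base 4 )1121021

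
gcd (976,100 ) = 4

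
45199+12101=57300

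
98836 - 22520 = 76316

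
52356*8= 418848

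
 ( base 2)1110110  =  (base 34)3G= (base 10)118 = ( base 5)433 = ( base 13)91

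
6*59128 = 354768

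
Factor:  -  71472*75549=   -  5399638128= - 2^4*3^2*1489^1*25183^1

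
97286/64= 48643/32 = 1520.09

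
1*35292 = 35292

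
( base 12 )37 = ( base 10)43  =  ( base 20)23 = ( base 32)1B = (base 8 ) 53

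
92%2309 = 92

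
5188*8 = 41504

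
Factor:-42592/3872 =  - 11^1= - 11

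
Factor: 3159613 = 31^1*227^1*449^1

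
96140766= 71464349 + 24676417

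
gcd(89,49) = 1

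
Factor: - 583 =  - 11^1*53^1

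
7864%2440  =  544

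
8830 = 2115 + 6715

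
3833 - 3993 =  -160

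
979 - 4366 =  - 3387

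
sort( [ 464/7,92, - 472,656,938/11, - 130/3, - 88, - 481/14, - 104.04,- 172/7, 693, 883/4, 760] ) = [ - 472, - 104.04, - 88, - 130/3, - 481/14 , - 172/7, 464/7,  938/11, 92, 883/4, 656, 693,760] 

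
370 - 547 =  - 177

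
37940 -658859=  - 620919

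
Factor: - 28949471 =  - 59^1*79^1*6211^1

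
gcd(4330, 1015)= 5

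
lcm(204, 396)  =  6732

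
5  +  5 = 10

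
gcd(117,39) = 39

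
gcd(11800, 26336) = 8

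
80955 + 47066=128021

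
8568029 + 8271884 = 16839913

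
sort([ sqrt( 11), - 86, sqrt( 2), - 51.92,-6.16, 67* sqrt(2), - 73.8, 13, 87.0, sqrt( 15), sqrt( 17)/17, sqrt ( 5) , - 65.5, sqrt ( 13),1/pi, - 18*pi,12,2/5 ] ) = [ -86, - 73.8, - 65.5, - 18*pi,-51.92, -6.16, sqrt (17)/17, 1/pi,2/5,sqrt( 2), sqrt ( 5),  sqrt ( 11 ), sqrt(13),sqrt (15), 12,  13,87.0, 67*sqrt(2) ] 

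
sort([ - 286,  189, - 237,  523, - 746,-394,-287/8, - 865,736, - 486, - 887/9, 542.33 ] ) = [ - 865,-746, - 486, - 394, - 286,-237, - 887/9, - 287/8, 189, 523,542.33, 736 ] 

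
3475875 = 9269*375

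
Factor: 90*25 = 2^1*3^2*5^3 = 2250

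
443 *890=394270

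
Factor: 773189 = 37^1 * 20897^1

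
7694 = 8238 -544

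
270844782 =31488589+239356193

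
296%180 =116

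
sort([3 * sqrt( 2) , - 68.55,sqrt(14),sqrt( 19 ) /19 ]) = [ - 68.55, sqrt( 19 ) /19, sqrt(14 ), 3*sqrt( 2 )]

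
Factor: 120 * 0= 0^1  =  0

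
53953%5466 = 4759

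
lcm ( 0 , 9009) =0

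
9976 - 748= 9228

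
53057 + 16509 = 69566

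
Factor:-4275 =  - 3^2*5^2*19^1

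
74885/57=1313+44/57 = 1313.77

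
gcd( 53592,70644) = 2436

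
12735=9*1415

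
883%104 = 51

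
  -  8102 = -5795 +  - 2307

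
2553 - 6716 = - 4163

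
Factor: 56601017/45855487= 11^2*359^1*1303^1 *45855487^(-1) 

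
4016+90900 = 94916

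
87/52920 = 29/17640= 0.00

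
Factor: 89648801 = 11^1*8149891^1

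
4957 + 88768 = 93725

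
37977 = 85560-47583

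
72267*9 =650403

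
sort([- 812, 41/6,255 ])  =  [  -  812,41/6 , 255 ] 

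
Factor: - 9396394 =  - 2^1*7^1 * 277^1*2423^1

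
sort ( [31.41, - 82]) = [ - 82 , 31.41]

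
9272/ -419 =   -  9272/419 = - 22.13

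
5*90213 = 451065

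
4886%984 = 950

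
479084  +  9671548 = 10150632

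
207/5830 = 207/5830 = 0.04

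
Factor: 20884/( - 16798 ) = - 46/37 = - 2^1 * 23^1*37^( - 1)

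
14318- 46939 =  - 32621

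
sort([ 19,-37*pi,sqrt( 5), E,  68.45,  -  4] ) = [-37*pi, - 4,sqrt( 5), E, 19,68.45] 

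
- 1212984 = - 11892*102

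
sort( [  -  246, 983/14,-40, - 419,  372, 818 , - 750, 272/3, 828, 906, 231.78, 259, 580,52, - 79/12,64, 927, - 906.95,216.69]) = [ - 906.95, - 750, - 419, - 246  , - 40, - 79/12,52,64, 983/14,  272/3, 216.69,  231.78, 259, 372,  580,  818,828, 906,  927]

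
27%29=27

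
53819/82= 53819/82 = 656.33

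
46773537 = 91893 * 509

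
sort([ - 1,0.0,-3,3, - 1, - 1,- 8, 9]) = [ - 8, - 3, - 1,- 1,  -  1,0.0,3,  9]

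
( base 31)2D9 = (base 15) a59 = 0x91e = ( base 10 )2334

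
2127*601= 1278327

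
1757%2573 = 1757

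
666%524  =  142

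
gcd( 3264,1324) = 4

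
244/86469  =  244/86469 = 0.00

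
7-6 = 1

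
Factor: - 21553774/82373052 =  - 10776887/41186526 = - 2^( - 1 )*3^ ( - 1)*11^1*1187^(-1)*5783^( - 1)*979717^1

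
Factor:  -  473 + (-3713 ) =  - 2^1 * 7^1*13^1*23^1 = - 4186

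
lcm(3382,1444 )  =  128516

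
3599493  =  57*63149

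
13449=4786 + 8663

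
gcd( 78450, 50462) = 2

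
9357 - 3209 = 6148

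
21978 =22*999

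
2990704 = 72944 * 41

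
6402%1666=1404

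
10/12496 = 5/6248 = 0.00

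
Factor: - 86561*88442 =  - 2^1*44221^1*86561^1=- 7655627962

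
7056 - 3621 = 3435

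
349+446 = 795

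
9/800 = 9/800= 0.01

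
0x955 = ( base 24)43D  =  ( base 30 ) 2jj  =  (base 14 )C29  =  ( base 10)2389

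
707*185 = 130795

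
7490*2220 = 16627800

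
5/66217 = 5/66217 = 0.00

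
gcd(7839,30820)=67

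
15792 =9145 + 6647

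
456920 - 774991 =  - 318071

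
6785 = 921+5864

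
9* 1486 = 13374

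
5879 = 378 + 5501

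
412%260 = 152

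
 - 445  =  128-573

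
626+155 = 781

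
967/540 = 967/540 = 1.79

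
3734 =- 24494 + 28228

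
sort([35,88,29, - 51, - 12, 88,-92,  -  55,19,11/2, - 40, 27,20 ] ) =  [- 92, - 55, - 51,-40, - 12,11/2,19, 20,27,29,35,88,88]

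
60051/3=20017 = 20017.00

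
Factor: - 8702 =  - 2^1*19^1 * 229^1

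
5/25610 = 1/5122 = 0.00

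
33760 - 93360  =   -59600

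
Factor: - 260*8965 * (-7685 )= 2^2 *5^3 * 11^1*13^1*29^1*53^1 * 163^1 = 17912966500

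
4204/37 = 113 + 23/37 = 113.62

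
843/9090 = 281/3030=0.09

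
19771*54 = 1067634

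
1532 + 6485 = 8017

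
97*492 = 47724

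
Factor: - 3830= - 2^1*5^1 * 383^1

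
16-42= - 26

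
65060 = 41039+24021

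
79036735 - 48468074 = 30568661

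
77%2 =1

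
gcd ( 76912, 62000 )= 16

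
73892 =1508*49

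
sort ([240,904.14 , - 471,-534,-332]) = [ - 534, - 471,-332, 240, 904.14]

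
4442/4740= 2221/2370 = 0.94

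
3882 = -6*( - 647)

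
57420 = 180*319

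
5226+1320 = 6546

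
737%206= 119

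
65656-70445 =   -  4789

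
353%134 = 85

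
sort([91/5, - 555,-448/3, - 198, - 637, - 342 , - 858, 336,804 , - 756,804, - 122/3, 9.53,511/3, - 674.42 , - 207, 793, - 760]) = [  -  858,-760, - 756, -674.42 , - 637, - 555, - 342, - 207, - 198, - 448/3, - 122/3, 9.53,91/5,511/3,336,793 , 804,804]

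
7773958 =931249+6842709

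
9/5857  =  9/5857 = 0.00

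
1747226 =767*2278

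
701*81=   56781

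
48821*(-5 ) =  - 244105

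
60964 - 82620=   -  21656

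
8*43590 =348720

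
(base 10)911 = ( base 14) 491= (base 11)759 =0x38F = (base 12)63b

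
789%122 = 57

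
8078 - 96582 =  - 88504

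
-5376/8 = - 672 = - 672.00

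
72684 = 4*18171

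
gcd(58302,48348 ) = 1422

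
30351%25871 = 4480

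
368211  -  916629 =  - 548418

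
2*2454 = 4908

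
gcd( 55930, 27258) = 14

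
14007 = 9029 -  - 4978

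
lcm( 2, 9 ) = 18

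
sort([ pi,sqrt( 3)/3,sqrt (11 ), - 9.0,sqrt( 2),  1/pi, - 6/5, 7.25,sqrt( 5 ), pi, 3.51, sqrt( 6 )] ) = [ - 9.0 ,  -  6/5,1/pi,sqrt( 3)/3, sqrt(2),sqrt (5 ),sqrt( 6),pi,pi, sqrt( 11 ),  3.51 , 7.25]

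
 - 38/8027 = -38/8027 = - 0.00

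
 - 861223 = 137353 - 998576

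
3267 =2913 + 354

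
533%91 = 78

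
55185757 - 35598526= 19587231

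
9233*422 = 3896326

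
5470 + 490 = 5960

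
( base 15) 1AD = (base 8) 604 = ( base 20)j8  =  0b110000100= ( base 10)388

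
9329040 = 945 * 9872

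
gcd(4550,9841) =13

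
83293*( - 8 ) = -666344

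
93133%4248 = 3925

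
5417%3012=2405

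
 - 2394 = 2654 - 5048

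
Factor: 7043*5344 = 2^5*167^1*7043^1=37637792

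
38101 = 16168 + 21933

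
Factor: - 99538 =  - 2^1*157^1*317^1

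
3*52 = 156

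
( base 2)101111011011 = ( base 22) 65l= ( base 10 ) 3035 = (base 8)5733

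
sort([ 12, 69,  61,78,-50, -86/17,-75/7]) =[-50, - 75/7,-86/17,  12,61, 69 , 78 ]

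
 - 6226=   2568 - 8794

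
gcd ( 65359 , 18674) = 9337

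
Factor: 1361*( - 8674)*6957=-2^1 * 3^2 * 773^1*1361^1*4337^1  =  -  82129569498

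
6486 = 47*138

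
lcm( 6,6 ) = 6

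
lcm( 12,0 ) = 0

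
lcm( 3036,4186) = 276276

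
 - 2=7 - 9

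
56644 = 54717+1927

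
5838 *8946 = 52226748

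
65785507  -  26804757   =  38980750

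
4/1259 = 4/1259 =0.00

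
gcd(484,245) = 1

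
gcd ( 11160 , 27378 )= 18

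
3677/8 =3677/8 = 459.62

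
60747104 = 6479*9376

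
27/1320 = 9/440 = 0.02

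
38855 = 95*409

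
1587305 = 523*3035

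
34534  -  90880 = - 56346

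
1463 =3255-1792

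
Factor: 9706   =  2^1*23^1*211^1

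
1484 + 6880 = 8364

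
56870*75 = 4265250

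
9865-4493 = 5372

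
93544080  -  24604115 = 68939965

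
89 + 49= 138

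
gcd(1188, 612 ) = 36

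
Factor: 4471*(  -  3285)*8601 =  - 126324908235= - 3^3*5^1*17^1*47^1*61^1* 73^1*263^1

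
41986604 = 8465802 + 33520802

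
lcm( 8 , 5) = 40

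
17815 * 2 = 35630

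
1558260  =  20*77913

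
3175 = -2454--5629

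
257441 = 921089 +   -  663648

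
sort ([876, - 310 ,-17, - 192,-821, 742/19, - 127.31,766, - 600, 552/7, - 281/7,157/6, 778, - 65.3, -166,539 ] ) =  [ - 821, - 600,-310,  -  192  ,-166 ,-127.31, - 65.3, - 281/7, - 17, 157/6, 742/19, 552/7,539, 766,  778, 876]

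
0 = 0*4595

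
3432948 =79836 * 43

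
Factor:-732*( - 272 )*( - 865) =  - 172224960 = - 2^6*3^1*5^1*17^1 * 61^1*173^1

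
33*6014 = 198462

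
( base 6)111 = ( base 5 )133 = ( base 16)2b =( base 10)43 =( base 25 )1i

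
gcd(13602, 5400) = 6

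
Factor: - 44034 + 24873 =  - 19161= - 3^2*  2129^1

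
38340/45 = 852 = 852.00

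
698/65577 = 698/65577 = 0.01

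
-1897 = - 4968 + 3071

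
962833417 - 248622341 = 714211076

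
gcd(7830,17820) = 270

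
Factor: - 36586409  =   - 36586409^1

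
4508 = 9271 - 4763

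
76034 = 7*10862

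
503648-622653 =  - 119005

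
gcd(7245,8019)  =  9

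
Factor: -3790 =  - 2^1*5^1*379^1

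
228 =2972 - 2744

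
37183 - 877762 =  - 840579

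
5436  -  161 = 5275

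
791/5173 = 113/739 = 0.15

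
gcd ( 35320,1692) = 4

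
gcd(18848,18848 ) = 18848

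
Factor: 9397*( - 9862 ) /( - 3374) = 7^( - 1) *241^(-1)*4931^1*9397^1 =46336607/1687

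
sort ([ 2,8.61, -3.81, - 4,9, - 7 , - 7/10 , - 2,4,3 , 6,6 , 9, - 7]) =[ - 7, - 7, - 4, - 3.81, - 2, - 7/10,2,3, 4,6, 6,  8.61,9,9]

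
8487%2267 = 1686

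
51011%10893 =7439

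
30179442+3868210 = 34047652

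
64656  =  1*64656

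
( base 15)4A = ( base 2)1000110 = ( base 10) 70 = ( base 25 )2k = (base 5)240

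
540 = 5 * 108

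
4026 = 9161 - 5135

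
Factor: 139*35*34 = 2^1*5^1 * 7^1*17^1*139^1= 165410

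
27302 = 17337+9965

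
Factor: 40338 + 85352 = 125690=2^1 * 5^1 *12569^1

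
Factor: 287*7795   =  2237165 = 5^1*7^1*41^1 * 1559^1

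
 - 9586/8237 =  -9586/8237=- 1.16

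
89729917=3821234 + 85908683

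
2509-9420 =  - 6911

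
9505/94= 101 + 11/94 = 101.12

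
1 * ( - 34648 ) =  - 34648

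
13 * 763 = 9919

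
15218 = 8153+7065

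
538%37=20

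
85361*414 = 35339454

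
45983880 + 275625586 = 321609466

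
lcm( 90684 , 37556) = 3718044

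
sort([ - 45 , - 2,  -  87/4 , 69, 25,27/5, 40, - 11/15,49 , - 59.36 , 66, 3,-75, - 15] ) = [  -  75,-59.36, - 45,-87/4, - 15, - 2, - 11/15,3,27/5,25,40, 49,66 , 69]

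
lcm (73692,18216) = 1621224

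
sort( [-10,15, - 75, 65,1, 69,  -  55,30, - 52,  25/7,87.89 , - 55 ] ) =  [  -  75,-55, - 55,-52, - 10, 1, 25/7, 15,30,  65, 69, 87.89 ] 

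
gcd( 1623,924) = 3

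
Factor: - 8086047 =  - 3^1*139^1*19391^1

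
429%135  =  24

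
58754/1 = 58754 =58754.00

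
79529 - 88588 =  - 9059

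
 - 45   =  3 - 48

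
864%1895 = 864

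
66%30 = 6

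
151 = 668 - 517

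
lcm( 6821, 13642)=13642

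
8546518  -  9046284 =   -  499766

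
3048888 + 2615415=5664303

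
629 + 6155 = 6784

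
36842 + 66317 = 103159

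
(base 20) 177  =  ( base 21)151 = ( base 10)547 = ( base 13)331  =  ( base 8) 1043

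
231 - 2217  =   - 1986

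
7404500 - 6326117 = 1078383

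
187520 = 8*23440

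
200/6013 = 200/6013 = 0.03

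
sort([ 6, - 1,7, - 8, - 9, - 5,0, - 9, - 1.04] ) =[-9, - 9, - 8  , - 5, - 1.04, - 1,0,  6, 7 ]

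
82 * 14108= 1156856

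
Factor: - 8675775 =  - 3^3*5^2*12853^1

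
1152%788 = 364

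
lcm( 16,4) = 16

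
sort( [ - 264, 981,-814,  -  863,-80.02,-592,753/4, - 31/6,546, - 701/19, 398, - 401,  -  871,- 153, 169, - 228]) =[  -  871 ,- 863,  -  814, - 592, - 401, - 264,-228, - 153, - 80.02,  -  701/19,-31/6,169,753/4, 398, 546, 981]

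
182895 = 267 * 685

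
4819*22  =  106018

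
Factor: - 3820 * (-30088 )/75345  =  2^5*3^( - 1 ) * 191^1 * 3761^1*5023^( - 1)  =  22987232/15069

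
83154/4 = 41577/2 = 20788.50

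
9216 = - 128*( - 72) 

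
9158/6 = 1526 +1/3 = 1526.33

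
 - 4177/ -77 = 4177/77 = 54.25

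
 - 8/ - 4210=4/2105=0.00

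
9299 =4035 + 5264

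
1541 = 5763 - 4222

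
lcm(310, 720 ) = 22320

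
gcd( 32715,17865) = 45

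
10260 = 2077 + 8183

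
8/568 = 1/71 = 0.01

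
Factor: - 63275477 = -29^1*461^1 *4733^1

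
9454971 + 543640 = 9998611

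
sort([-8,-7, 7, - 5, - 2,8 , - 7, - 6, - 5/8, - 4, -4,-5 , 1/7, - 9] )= [ - 9, - 8,-7, - 7 , - 6, - 5, - 5 , - 4, - 4, - 2, - 5/8, 1/7 , 7, 8 ]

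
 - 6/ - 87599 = 6/87599  =  0.00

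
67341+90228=157569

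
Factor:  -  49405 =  - 5^1 * 41^1* 241^1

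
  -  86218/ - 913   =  7838/83 = 94.43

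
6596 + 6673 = 13269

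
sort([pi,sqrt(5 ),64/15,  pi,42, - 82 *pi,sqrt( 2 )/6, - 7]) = [-82* pi ,-7 , sqrt(2 )/6, sqrt( 5), pi,  pi,  64/15, 42 ] 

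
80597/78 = 1033 + 23/78 = 1033.29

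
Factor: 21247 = 21247^1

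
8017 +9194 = 17211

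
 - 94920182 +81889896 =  - 13030286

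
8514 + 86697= 95211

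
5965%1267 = 897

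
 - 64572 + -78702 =-143274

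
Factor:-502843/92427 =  - 3^( - 1)*11^1 *17^1*2689^1*30809^(-1 ) 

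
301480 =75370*4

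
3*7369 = 22107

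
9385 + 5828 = 15213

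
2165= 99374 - 97209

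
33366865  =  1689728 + 31677137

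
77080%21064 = 13888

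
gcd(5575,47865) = 5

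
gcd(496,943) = 1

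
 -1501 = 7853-9354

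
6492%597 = 522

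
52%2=0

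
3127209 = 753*4153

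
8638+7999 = 16637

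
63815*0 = 0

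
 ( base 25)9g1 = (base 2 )1011110001010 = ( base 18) 10ae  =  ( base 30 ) 6KQ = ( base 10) 6026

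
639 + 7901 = 8540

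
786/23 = 34 + 4/23 = 34.17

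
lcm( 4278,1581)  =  72726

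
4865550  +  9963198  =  14828748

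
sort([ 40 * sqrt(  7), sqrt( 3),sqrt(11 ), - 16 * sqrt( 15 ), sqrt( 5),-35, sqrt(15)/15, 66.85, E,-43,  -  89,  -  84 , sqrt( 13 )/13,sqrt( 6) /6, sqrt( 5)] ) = [ - 89, - 84, - 16*sqrt (15 ), - 43, - 35,sqrt ( 15 ) /15,sqrt( 13 )/13, sqrt ( 6 )/6,  sqrt( 3),sqrt( 5), sqrt ( 5 ), E, sqrt ( 11 ),66.85, 40  *  sqrt( 7)]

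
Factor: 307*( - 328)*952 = - 2^6  *  7^1*17^1*41^1*307^1  =  - 95862592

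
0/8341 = 0 = 0.00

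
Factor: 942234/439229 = 2^1*3^1*7^( - 1)*17^( - 1)*53^1*2963^1*3691^ (-1)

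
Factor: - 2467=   -  2467^1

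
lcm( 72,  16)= 144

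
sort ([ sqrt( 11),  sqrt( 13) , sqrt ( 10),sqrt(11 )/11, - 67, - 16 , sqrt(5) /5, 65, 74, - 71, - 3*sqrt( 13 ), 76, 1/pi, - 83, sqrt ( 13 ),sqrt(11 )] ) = [ - 83, - 71, - 67, - 16, - 3 * sqrt( 13),  sqrt (11) /11, 1/pi, sqrt (5)/5, sqrt(10 ), sqrt( 11 ),  sqrt(11 ), sqrt(13), sqrt ( 13 ), 65, 74, 76]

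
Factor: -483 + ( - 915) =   -  1398 = -2^1*3^1*233^1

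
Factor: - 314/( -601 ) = 2^1*157^1*601^ ( - 1 ) 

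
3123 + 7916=11039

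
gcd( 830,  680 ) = 10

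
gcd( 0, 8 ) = 8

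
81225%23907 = 9504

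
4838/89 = 4838/89 = 54.36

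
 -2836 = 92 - 2928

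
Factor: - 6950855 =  -5^1*373^1*3727^1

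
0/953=0 = 0.00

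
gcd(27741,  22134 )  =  21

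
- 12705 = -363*35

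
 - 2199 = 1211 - 3410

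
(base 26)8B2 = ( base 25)92l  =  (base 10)5696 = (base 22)bgk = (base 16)1640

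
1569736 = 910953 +658783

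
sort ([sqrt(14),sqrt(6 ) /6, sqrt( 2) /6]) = [sqrt (2 ) /6,sqrt (6 ) /6, sqrt( 14) ]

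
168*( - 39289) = -6600552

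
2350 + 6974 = 9324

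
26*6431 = 167206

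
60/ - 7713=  - 20/2571 =-0.01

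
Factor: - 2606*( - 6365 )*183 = 3035455770 = 2^1*3^1*  5^1  *19^1*61^1*67^1*1303^1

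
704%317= 70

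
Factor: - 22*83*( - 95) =2^1*5^1*11^1*19^1*83^1 = 173470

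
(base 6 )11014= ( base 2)10111110010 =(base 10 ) 1522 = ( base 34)1aq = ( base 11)1164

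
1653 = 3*551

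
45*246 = 11070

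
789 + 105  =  894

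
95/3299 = 95/3299 = 0.03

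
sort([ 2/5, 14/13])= [ 2/5, 14/13]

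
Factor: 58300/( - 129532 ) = - 275/611 = - 5^2*11^1*13^( -1)*47^( - 1 ) 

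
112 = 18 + 94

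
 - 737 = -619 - 118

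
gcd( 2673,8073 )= 27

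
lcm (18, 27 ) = 54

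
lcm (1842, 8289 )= 16578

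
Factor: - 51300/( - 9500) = 3^3*  5^( - 1 ) = 27/5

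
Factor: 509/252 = 2^( - 2)*3^ (-2)*7^( - 1)*509^1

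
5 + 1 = 6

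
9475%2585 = 1720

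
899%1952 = 899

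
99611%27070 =18401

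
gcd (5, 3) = 1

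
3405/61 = 3405/61 = 55.82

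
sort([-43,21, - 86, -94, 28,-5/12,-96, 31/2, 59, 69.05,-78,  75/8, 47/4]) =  [-96 , - 94,-86,- 78, - 43,  -  5/12, 75/8, 47/4, 31/2,21,28, 59, 69.05 ] 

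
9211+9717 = 18928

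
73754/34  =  2169+4/17  =  2169.24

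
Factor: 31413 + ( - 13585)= 17828 = 2^2 * 4457^1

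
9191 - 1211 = 7980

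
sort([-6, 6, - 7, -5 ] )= [ - 7,-6, - 5,6 ] 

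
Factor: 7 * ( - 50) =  - 350 = - 2^1*5^2 * 7^1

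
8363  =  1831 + 6532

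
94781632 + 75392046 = 170173678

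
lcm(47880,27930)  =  335160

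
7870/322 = 3935/161 = 24.44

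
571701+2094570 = 2666271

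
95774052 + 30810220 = 126584272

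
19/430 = 19/430 = 0.04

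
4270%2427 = 1843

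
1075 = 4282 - 3207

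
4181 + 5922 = 10103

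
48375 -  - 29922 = 78297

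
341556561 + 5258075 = 346814636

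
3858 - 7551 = -3693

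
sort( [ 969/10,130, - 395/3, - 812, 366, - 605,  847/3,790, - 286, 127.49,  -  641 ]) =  [ - 812, - 641 , - 605, - 286, - 395/3,969/10,127.49, 130,  847/3, 366, 790] 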